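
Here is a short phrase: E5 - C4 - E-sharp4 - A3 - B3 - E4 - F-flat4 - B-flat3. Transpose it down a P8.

E5 -> E4
C4 -> C3
E#4 -> E#3
A3 -> A2
B3 -> B2
E4 -> E3
Fb4 -> Fb3
Bb3 -> Bb2

E4 C3 E#3 A2 B2 E3 Fb3 Bb2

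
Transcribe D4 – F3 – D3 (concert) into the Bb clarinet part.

E4 G3 E3

Written C4 sounds as Bb3 on the Bb clarinet, so concert pitches are written a major second up.
D4 → E4
F3 → G3
D3 → E3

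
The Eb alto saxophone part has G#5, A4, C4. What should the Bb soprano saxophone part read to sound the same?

C#5 D4 F3

First find concert pitch: the Eb alto saxophone sounds a major sixth below written, so G#5 A4 C4 sounds B4 C4 Eb3.
Then write for Bb soprano saxophone: it sounds a major second below written, so the part must be a major second above concert.
B4 → C#5
C4 → D4
Eb3 → F3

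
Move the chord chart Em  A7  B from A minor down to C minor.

Gm C7 D

A minor down to C minor is a major sixth; each chord root moves by that interval while the quality stays the same.
Em: root E down a major sixth → G, giving Gm.
A7: root A down a major sixth → C, giving C7.
B: root B down a major sixth → D, giving D.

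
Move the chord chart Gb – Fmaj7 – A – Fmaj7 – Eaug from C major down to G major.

Db Cmaj7 E Cmaj7 Baug

C major down to G major is a perfect fourth; each chord root moves by that interval while the quality stays the same.
Gb: root Gb down a perfect fourth → Db, giving Db.
Fmaj7: root F down a perfect fourth → C, giving Cmaj7.
A: root A down a perfect fourth → E, giving E.
Fmaj7: root F down a perfect fourth → C, giving Cmaj7.
Eaug: root E down a perfect fourth → B, giving Baug.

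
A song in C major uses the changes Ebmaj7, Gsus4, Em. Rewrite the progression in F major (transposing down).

Abmaj7 Csus4 Am

C major down to F major is a perfect fifth; each chord root moves by that interval while the quality stays the same.
Ebmaj7: root Eb down a perfect fifth → Ab, giving Abmaj7.
Gsus4: root G down a perfect fifth → C, giving Csus4.
Em: root E down a perfect fifth → A, giving Am.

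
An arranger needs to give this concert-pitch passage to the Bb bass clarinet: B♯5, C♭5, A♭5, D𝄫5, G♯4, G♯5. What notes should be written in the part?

The Bb bass clarinet sounds a major ninth below written, so the written part must be a major ninth above concert — transpose each note up.
B#5 becomes C##7
Cb5 becomes Db6
Ab5 becomes Bb6
Dbb5 becomes Ebb6
G#4 becomes A#5
G#5 becomes A#6

C##7 Db6 Bb6 Ebb6 A#5 A#6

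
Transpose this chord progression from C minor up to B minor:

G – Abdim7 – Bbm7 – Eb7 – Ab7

F# Gdim7 Am7 D7 G7

C minor up to B minor is a major seventh; each chord root moves by that interval while the quality stays the same.
G: root G up a major seventh → F#, giving F#.
Abdim7: root Ab up a major seventh → G, giving Gdim7.
Bbm7: root Bb up a major seventh → A, giving Am7.
Eb7: root Eb up a major seventh → D, giving D7.
Ab7: root Ab up a major seventh → G, giving G7.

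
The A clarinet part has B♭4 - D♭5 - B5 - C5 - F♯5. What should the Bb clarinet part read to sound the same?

First find concert pitch: the A clarinet sounds a minor third below written, so B♭4 D♭5 B5 C5 F♯5 sounds G4 Bb4 G#5 A4 D#5.
Then write for Bb clarinet: it sounds a major second below written, so the part must be a major second above concert.
G4 → A4
Bb4 → C5
G#5 → A#5
A4 → B4
D#5 → E#5

A4 C5 A#5 B4 E#5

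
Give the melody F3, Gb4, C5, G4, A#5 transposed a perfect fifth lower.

Bb2 Cb4 F4 C4 D#5

F3 → Bb2
Gb4 → Cb4
C5 → F4
G4 → C4
A#5 → D#5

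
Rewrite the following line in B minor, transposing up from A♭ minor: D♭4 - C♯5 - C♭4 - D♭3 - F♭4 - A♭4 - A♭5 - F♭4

E4 D##5 D4 E3 G4 B4 B5 G4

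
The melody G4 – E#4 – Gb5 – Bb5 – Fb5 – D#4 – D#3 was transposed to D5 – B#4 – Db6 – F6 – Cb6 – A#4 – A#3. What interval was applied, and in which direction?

From G4 to D5 is 5 letter names — a fifth of some quality.
G4 to D5 is 7 semitones, which makes it a perfect fifth; the second version is higher, so the direction is up.
Checking another pair — D#3 → A#3 — gives the same interval.

up a perfect fifth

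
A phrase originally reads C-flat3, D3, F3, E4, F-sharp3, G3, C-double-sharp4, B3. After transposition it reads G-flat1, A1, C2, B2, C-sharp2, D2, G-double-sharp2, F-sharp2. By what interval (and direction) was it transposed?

down a perfect eleventh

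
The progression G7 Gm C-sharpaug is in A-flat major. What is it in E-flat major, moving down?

D7 Dm G#aug

A-flat major down to E-flat major is a perfect fourth; each chord root moves by that interval while the quality stays the same.
G7: root G down a perfect fourth → D, giving D7.
Gm: root G down a perfect fourth → D, giving Dm.
C-sharpaug: root C-sharp down a perfect fourth → G#, giving G#aug.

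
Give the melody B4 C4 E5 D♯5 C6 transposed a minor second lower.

A#4 B3 D#5 C##5 B5

B4 to A#4
C4 to B3
E5 to D#5
D#5 to C##5
C6 to B5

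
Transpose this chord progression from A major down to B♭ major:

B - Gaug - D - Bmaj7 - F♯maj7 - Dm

C Abaug Eb Cmaj7 Gmaj7 Ebm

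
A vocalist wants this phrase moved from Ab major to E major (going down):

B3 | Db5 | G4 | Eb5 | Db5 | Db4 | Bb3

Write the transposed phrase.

Ab major to E major down is a diminished fourth, so every note moves down by that interval.
B3 → F##3
Db5 → A4
G4 → D#4
Eb5 → B4
Db5 → A4
Db4 → A3
Bb3 → F#3

F##3 A4 D#4 B4 A4 A3 F#3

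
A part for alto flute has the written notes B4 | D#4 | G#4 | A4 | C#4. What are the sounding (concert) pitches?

F#4 A#3 D#4 E4 G#3

Written C4 on the alto flute sounds as G3, a perfect fourth lower; apply that shift to every note.
B4 gives F#4
D#4 gives A#3
G#4 gives D#4
A4 gives E4
C#4 gives G#3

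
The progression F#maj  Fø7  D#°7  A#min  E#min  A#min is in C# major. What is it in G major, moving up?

C# major up to G major is a diminished fifth; each chord root moves by that interval while the quality stays the same.
F#maj: root F# up a diminished fifth → C, giving Cmaj.
Fø7: root F up a diminished fifth → Cb, giving Cbø7.
D#°7: root D# up a diminished fifth → A, giving A°7.
A#min: root A# up a diminished fifth → E, giving Emin.
E#min: root E# up a diminished fifth → B, giving Bmin.
A#min: root A# up a diminished fifth → E, giving Emin.

Cmaj Cbø7 A°7 Emin Bmin Emin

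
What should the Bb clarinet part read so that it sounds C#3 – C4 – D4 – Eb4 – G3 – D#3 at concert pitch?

D#3 D4 E4 F4 A3 E#3

Written C4 sounds as Bb3 on the Bb clarinet, so concert pitches are written a major second up.
C#3 becomes D#3
C4 becomes D4
D4 becomes E4
Eb4 becomes F4
G3 becomes A3
D#3 becomes E#3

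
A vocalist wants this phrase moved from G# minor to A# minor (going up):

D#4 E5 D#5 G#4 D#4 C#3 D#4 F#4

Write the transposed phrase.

E#4 F#5 E#5 A#4 E#4 D#3 E#4 G#4

From G# up to A# is a major second; apply that to each pitch.
D#4 gives E#4
E5 gives F#5
D#5 gives E#5
G#4 gives A#4
D#4 gives E#4
C#3 gives D#3
D#4 gives E#4
F#4 gives G#4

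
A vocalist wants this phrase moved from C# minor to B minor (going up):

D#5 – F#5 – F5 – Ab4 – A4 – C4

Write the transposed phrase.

C#6 E6 Eb6 Gb5 G5 Bb4

From C# up to B is a minor seventh; apply that to each pitch.
D#5 gives C#6
F#5 gives E6
F5 gives Eb6
Ab4 gives Gb5
A4 gives G5
C4 gives Bb4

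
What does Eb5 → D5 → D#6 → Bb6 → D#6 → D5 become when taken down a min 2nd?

A minor second down from Eb5 gives D5.
D5: a second down reaches C, and 1 semitone makes it C#5.
A minor second down from D#6 gives C##6.
A minor second down from Bb6 gives A6.
D#6 down a minor second is C##6.
D5: a second down reaches C, and 1 semitone makes it C#5.

D5 C#5 C##6 A6 C##6 C#5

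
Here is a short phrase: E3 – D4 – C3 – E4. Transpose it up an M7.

E3: a seventh up reaches D, and 11 semitones makes it D#4.
D4: a seventh up reaches C, and 11 semitones makes it C#5.
A major seventh up from C3 gives B3.
E4 up a major seventh is D#5.

D#4 C#5 B3 D#5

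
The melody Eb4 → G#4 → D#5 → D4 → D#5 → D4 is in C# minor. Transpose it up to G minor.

Bbb4 D5 A5 Ab4 A5 Ab4

From C# up to G is a diminished fifth; apply that to each pitch.
Eb4 to Bbb4
G#4 to D5
D#5 to A5
D4 to Ab4
D#5 to A5
D4 to Ab4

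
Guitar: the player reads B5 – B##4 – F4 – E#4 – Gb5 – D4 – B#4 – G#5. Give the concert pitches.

Written C4 on the guitar sounds as C3, a perfect octave lower; apply that shift to every note.
B5 gives B4
B##4 gives B##3
F4 gives F3
E#4 gives E#3
Gb5 gives Gb4
D4 gives D3
B#4 gives B#3
G#5 gives G#4

B4 B##3 F3 E#3 Gb4 D3 B#3 G#4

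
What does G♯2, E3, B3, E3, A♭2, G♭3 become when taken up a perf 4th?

G#2 -> C#3
E3 -> A3
B3 -> E4
E3 -> A3
Ab2 -> Db3
Gb3 -> Cb4

C#3 A3 E4 A3 Db3 Cb4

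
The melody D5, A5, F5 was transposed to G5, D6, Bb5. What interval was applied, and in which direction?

up a perfect fourth

Take the first pair: D5 → G5. D to G spans 4 letter names, so the interval is some kind of fourth.
D5 to G5 is 5 semitones, which makes it a perfect fourth; the second version is higher, so the direction is up.
Checking another pair — F5 → Bb5 — gives the same interval.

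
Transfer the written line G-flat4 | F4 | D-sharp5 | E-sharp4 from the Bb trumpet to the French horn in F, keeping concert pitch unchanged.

Cb5 Bb4 G#5 A#4

First find concert pitch: the Bb trumpet sounds a major second below written, so G-flat4 F4 D-sharp5 E-sharp4 sounds Fb4 Eb4 C#5 D#4.
Then write for French horn in F: it sounds a perfect fifth below written, so the part must be a perfect fifth above concert.
Fb4 → Cb5
Eb4 → Bb4
C#5 → G#5
D#4 → A#4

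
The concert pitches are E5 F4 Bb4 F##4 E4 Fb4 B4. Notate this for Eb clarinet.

C#5 D4 G4 D##4 C#4 Db4 G#4

Written C4 sounds as Eb4 on the Eb clarinet, so concert pitches are written a minor third down.
E5 to C#5
F4 to D4
Bb4 to G4
F##4 to D##4
E4 to C#4
Fb4 to Db4
B4 to G#4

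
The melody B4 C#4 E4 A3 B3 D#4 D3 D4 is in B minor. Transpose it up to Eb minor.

B minor to Eb minor up is a diminished fourth, so every note moves up by that interval.
B4 gives Eb5
C#4 gives F4
E4 gives Ab4
A3 gives Db4
B3 gives Eb4
D#4 gives G4
D3 gives Gb3
D4 gives Gb4

Eb5 F4 Ab4 Db4 Eb4 G4 Gb3 Gb4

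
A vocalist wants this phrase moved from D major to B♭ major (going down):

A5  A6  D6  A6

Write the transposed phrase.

F5 F6 Bb5 F6

From D down to B♭ is a major third; apply that to each pitch.
A5 gives F5
A6 gives F6
D6 gives Bb5
A6 gives F6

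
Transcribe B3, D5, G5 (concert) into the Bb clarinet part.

C#4 E5 A5

Written C4 sounds as Bb3 on the Bb clarinet, so concert pitches are written a major second up.
B3 -> C#4
D5 -> E5
G5 -> A5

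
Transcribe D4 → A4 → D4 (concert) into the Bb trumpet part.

E4 B4 E4

Written C4 sounds as Bb3 on the Bb trumpet, so concert pitches are written a major second up.
D4 becomes E4
A4 becomes B4
D4 becomes E4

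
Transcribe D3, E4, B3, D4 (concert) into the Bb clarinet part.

E3 F#4 C#4 E4

Written C4 sounds as Bb3 on the Bb clarinet, so concert pitches are written a major second up.
D3 → E3
E4 → F#4
B3 → C#4
D4 → E4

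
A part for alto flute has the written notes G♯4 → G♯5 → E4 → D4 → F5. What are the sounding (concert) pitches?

Written C4 on the alto flute sounds as G3, a perfect fourth lower; apply that shift to every note.
G#4 -> D#4
G#5 -> D#5
E4 -> B3
D4 -> A3
F5 -> C5

D#4 D#5 B3 A3 C5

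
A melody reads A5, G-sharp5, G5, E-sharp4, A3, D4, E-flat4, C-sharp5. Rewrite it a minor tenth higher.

C7 B6 Bb6 G#5 C5 F5 Gb5 E6

A5 → C7
G#5 → B6
G5 → Bb6
E#4 → G#5
A3 → C5
D4 → F5
Eb4 → Gb5
C#5 → E6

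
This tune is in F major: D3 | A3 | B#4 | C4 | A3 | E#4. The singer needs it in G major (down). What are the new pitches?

From F down to G is a minor seventh; apply that to each pitch.
D3 becomes E2
A3 becomes B2
B#4 becomes C##4
C4 becomes D3
A3 becomes B2
E#4 becomes F##3

E2 B2 C##4 D3 B2 F##3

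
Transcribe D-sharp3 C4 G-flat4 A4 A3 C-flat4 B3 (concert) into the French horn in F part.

Written C4 sounds as F3 on the French horn in F, so concert pitches are written a perfect fifth up.
D#3 gives A#3
C4 gives G4
Gb4 gives Db5
A4 gives E5
A3 gives E4
Cb4 gives Gb4
B3 gives F#4

A#3 G4 Db5 E5 E4 Gb4 F#4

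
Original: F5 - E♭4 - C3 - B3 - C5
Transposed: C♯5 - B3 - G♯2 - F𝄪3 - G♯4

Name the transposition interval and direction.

From F5 to C#5 is 4 letter names — a fourth of some quality.
C#5 to F5 is 4 semitones, which makes it a diminished fourth; the second version is lower, so the direction is down.
Checking another pair — C5 → G#4 — gives the same interval.

down a diminished fourth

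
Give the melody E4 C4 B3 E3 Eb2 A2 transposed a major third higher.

A major third up from E4 gives G#4.
C4 up a major third is E4.
A major third up from B3 gives D#4.
A major third up from E3 gives G#3.
Eb2: a third up reaches G, and 4 semitones makes it G2.
A major third up from A2 gives C#3.

G#4 E4 D#4 G#3 G2 C#3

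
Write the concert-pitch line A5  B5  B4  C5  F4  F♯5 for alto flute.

D6 E6 E5 F5 Bb4 B5

Written C4 sounds as G3 on the alto flute, so concert pitches are written a perfect fourth up.
A5 gives D6
B5 gives E6
B4 gives E5
C5 gives F5
F4 gives Bb4
F#5 gives B5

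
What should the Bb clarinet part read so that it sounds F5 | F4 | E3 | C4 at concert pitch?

G5 G4 F#3 D4

Written C4 sounds as Bb3 on the Bb clarinet, so concert pitches are written a major second up.
F5 gives G5
F4 gives G4
E3 gives F#3
C4 gives D4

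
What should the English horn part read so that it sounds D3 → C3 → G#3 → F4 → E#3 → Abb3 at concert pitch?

The English horn sounds a perfect fifth below written, so the written part must be a perfect fifth above concert — transpose each note up.
D3 becomes A3
C3 becomes G3
G#3 becomes D#4
F4 becomes C5
E#3 becomes B#3
Abb3 becomes Ebb4

A3 G3 D#4 C5 B#3 Ebb4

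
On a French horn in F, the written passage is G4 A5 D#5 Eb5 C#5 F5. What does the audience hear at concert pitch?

C4 D5 G#4 Ab4 F#4 Bb4

The French horn in F sounds a perfect fifth below written, so transpose each written note down a perfect fifth.
G4 becomes C4
A5 becomes D5
D#5 becomes G#4
Eb5 becomes Ab4
C#5 becomes F#4
F5 becomes Bb4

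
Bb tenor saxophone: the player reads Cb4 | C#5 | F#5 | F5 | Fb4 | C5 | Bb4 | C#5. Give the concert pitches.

Bbb2 B3 E4 Eb4 Ebb3 Bb3 Ab3 B3

Written C4 on the Bb tenor saxophone sounds as Bb2, a major ninth lower; apply that shift to every note.
Cb4 to Bbb2
C#5 to B3
F#5 to E4
F5 to Eb4
Fb4 to Ebb3
C5 to Bb3
Bb4 to Ab3
C#5 to B3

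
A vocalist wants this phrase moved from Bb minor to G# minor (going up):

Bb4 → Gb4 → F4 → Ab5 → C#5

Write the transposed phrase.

G#5 E5 D#5 F#6 A##5

Bb minor to G# minor up is an augmented sixth, so every note moves up by that interval.
Bb4 -> G#5
Gb4 -> E5
F4 -> D#5
Ab5 -> F#6
C#5 -> A##5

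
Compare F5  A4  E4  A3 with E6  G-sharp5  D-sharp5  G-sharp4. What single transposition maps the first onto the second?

Take the first pair: F5 → E6. F to E spans 7 letter names, so the interval is some kind of seventh.
F5 to E6 is 11 semitones, which makes it a major seventh; the second version is higher, so the direction is up.
Checking another pair — A3 → G#4 — gives the same interval.

up a major seventh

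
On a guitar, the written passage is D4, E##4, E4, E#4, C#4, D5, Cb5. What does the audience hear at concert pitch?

D3 E##3 E3 E#3 C#3 D4 Cb4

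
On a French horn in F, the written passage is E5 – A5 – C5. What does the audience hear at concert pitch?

A4 D5 F4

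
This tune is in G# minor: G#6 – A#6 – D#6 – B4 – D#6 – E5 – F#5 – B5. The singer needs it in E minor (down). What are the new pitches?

E6 F#6 B5 G4 B5 C5 D5 G5

G# minor to E minor down is a major third, so every note moves down by that interval.
G#6 -> E6
A#6 -> F#6
D#6 -> B5
B4 -> G4
D#6 -> B5
E5 -> C5
F#5 -> D5
B5 -> G5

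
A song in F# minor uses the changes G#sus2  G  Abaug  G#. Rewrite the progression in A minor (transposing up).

Bsus2 Bb Cbaug B

F# minor up to A minor is a minor third; each chord root moves by that interval while the quality stays the same.
G#sus2: root G# up a minor third → B, giving Bsus2.
G: root G up a minor third → Bb, giving Bb.
Abaug: root Ab up a minor third → Cb, giving Cbaug.
G#: root G# up a minor third → B, giving B.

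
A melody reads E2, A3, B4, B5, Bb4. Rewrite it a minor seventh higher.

D3 G4 A5 A6 Ab5

E2: a seventh up reaches D, and 10 semitones makes it D3.
A3 up a minor seventh is G4.
B4 up a minor seventh is A5.
B5 up a minor seventh is A6.
Bb4 up a minor seventh is Ab5.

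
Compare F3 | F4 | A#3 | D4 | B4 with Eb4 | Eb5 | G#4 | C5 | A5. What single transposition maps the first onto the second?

up a minor seventh

Take the first pair: F3 → Eb4. F to E spans 7 letter names, so the interval is some kind of seventh.
F3 to Eb4 is 10 semitones, which makes it a minor seventh; the second version is higher, so the direction is up.
Checking another pair — B4 → A5 — gives the same interval.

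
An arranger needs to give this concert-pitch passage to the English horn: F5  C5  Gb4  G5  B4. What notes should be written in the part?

C6 G5 Db5 D6 F#5

The English horn sounds a perfect fifth below written, so the written part must be a perfect fifth above concert — transpose each note up.
F5 → C6
C5 → G5
Gb4 → Db5
G5 → D6
B4 → F#5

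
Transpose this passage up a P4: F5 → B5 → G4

F5 gives Bb5
B5 gives E6
G4 gives C5

Bb5 E6 C5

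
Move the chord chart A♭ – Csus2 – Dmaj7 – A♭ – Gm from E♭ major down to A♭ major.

E♭ major down to A♭ major is a perfect fifth; each chord root moves by that interval while the quality stays the same.
A♭: root A♭ down a perfect fifth → Db, giving Db.
Csus2: root C down a perfect fifth → F, giving Fsus2.
Dmaj7: root D down a perfect fifth → G, giving Gmaj7.
A♭: root A♭ down a perfect fifth → Db, giving Db.
Gm: root G down a perfect fifth → C, giving Cm.

Db Fsus2 Gmaj7 Db Cm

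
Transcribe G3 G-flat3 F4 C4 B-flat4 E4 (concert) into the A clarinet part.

Bb3 Bbb3 Ab4 Eb4 Db5 G4

Written C4 sounds as A3 on the A clarinet, so concert pitches are written a minor third up.
G3 → Bb3
Gb3 → Bbb3
F4 → Ab4
C4 → Eb4
Bb4 → Db5
E4 → G4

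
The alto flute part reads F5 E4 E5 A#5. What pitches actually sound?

Written C4 on the alto flute sounds as G3, a perfect fourth lower; apply that shift to every note.
F5 becomes C5
E4 becomes B3
E5 becomes B4
A#5 becomes E#5

C5 B3 B4 E#5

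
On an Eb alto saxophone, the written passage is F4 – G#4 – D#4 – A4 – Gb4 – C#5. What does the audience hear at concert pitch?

Ab3 B3 F#3 C4 Bbb3 E4

The Eb alto saxophone sounds a major sixth below written, so transpose each written note down a major sixth.
F4 becomes Ab3
G#4 becomes B3
D#4 becomes F#3
A4 becomes C4
Gb4 becomes Bbb3
C#5 becomes E4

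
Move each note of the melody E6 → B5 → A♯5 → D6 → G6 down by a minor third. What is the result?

C#6 G#5 F##5 B5 E6

E6 becomes C#6
B5 becomes G#5
A#5 becomes F##5
D6 becomes B5
G6 becomes E6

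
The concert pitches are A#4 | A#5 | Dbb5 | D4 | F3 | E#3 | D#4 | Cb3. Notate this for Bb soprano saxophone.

B#4 B#5 Ebb5 E4 G3 F##3 E#4 Db3

Written C4 sounds as Bb3 on the Bb soprano saxophone, so concert pitches are written a major second up.
A#4 becomes B#4
A#5 becomes B#5
Dbb5 becomes Ebb5
D4 becomes E4
F3 becomes G3
E#3 becomes F##3
D#4 becomes E#4
Cb3 becomes Db3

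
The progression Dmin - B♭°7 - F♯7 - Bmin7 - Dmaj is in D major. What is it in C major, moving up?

Cmin Ab°7 E7 Amin7 Cmaj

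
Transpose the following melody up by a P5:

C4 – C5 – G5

C4 → G4
C5 → G5
G5 → D6

G4 G5 D6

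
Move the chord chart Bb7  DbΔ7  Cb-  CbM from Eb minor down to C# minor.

Eb minor down to C# minor is a diminished third; each chord root moves by that interval while the quality stays the same.
Bb7: root Bb down a diminished third → G#, giving G#7.
DbΔ7: root Db down a diminished third → B, giving BΔ7.
Cb-: root Cb down a diminished third → A, giving A-.
CbM: root Cb down a diminished third → A, giving AM.

G#7 BΔ7 A- AM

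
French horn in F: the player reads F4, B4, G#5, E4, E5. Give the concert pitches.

Bb3 E4 C#5 A3 A4

The French horn in F sounds a perfect fifth below written, so transpose each written note down a perfect fifth.
F4 → Bb3
B4 → E4
G#5 → C#5
E4 → A3
E5 → A4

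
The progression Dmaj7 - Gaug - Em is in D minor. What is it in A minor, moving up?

Amaj7 Daug Bm

D minor up to A minor is a perfect fifth; each chord root moves by that interval while the quality stays the same.
Dmaj7: root D up a perfect fifth → A, giving Amaj7.
Gaug: root G up a perfect fifth → D, giving Daug.
Em: root E up a perfect fifth → B, giving Bm.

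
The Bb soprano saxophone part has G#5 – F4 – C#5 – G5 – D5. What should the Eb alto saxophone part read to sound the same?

First find concert pitch: the Bb soprano saxophone sounds a major second below written, so G#5 F4 C#5 G5 D5 sounds F#5 Eb4 B4 F5 C5.
Then write for Eb alto saxophone: it sounds a major sixth below written, so the part must be a major sixth above concert.
F#5 → D#6
Eb4 → C5
B4 → G#5
F5 → D6
C5 → A5

D#6 C5 G#5 D6 A5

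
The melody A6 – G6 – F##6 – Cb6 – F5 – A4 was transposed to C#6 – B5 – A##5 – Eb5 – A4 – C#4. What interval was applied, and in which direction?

Take the first pair: A6 → C#6. A to C spans 6 letter names, so the interval is some kind of sixth.
C#6 to A6 is 8 semitones, which makes it a minor sixth; the second version is lower, so the direction is down.
Checking another pair — A4 → C#4 — gives the same interval.

down a minor sixth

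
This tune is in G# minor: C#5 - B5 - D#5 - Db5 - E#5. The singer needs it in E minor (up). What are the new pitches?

A5 G6 B5 Bbb5 C#6

From G# up to E is a minor sixth; apply that to each pitch.
C#5 to A5
B5 to G6
D#5 to B5
Db5 to Bbb5
E#5 to C#6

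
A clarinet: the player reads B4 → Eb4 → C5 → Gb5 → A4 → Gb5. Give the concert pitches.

G#4 C4 A4 Eb5 F#4 Eb5

The A clarinet sounds a minor third below written, so transpose each written note down a minor third.
B4 gives G#4
Eb4 gives C4
C5 gives A4
Gb5 gives Eb5
A4 gives F#4
Gb5 gives Eb5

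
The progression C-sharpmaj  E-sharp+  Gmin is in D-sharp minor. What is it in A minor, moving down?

D-sharp minor down to A minor is an augmented fourth; each chord root moves by that interval while the quality stays the same.
C-sharpmaj: root C-sharp down an augmented fourth → G, giving Gmaj.
E-sharp+: root E-sharp down an augmented fourth → B, giving B+.
Gmin: root G down an augmented fourth → Db, giving Dbmin.

Gmaj B+ Dbmin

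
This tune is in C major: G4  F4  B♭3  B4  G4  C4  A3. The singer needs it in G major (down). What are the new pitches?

C major to G major down is a perfect fourth, so every note moves down by that interval.
G4 → D4
F4 → C4
Bb3 → F3
B4 → F#4
G4 → D4
C4 → G3
A3 → E3

D4 C4 F3 F#4 D4 G3 E3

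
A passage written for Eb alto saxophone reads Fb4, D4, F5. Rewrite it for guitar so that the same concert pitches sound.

Abb4 F4 Ab5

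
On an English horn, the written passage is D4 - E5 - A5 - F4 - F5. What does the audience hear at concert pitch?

Written C4 on the English horn sounds as F3, a perfect fifth lower; apply that shift to every note.
D4 gives G3
E5 gives A4
A5 gives D5
F4 gives Bb3
F5 gives Bb4

G3 A4 D5 Bb3 Bb4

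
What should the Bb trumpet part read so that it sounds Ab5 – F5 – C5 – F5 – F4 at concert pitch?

Bb5 G5 D5 G5 G4

The Bb trumpet sounds a major second below written, so the written part must be a major second above concert — transpose each note up.
Ab5 becomes Bb5
F5 becomes G5
C5 becomes D5
F5 becomes G5
F4 becomes G4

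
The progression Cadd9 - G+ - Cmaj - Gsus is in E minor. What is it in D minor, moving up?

Bbadd9 F+ Bbmaj Fsus

E minor up to D minor is a minor seventh; each chord root moves by that interval while the quality stays the same.
Cadd9: root C up a minor seventh → Bb, giving Bbadd9.
G+: root G up a minor seventh → F, giving F+.
Cmaj: root C up a minor seventh → Bb, giving Bbmaj.
Gsus: root G up a minor seventh → F, giving Fsus.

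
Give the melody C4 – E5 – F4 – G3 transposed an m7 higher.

Bb4 D6 Eb5 F4

A minor seventh up from C4 gives Bb4.
E5 up a minor seventh is D6.
A minor seventh up from F4 gives Eb5.
G3 up a minor seventh is F4.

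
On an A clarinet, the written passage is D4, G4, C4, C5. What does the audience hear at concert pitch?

The A clarinet sounds a minor third below written, so transpose each written note down a minor third.
D4 → B3
G4 → E4
C4 → A3
C5 → A4

B3 E4 A3 A4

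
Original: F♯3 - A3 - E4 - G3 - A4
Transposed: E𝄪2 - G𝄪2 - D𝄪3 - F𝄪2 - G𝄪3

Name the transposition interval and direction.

down a diminished ninth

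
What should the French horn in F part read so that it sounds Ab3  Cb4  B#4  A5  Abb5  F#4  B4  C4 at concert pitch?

Eb4 Gb4 F##5 E6 Ebb6 C#5 F#5 G4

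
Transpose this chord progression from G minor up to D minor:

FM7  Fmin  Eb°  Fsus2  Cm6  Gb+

G minor up to D minor is a perfect fifth; each chord root moves by that interval while the quality stays the same.
FM7: root F up a perfect fifth → C, giving CM7.
Fmin: root F up a perfect fifth → C, giving Cmin.
Eb°: root Eb up a perfect fifth → Bb, giving Bb°.
Fsus2: root F up a perfect fifth → C, giving Csus2.
Cm6: root C up a perfect fifth → G, giving Gm6.
Gb+: root Gb up a perfect fifth → Db, giving Db+.

CM7 Cmin Bb° Csus2 Gm6 Db+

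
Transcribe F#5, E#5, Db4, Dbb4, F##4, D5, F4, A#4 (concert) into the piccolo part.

F#4 E#4 Db3 Dbb3 F##3 D4 F3 A#3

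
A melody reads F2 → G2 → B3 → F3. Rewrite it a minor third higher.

Ab2 Bb2 D4 Ab3

F2 gives Ab2
G2 gives Bb2
B3 gives D4
F3 gives Ab3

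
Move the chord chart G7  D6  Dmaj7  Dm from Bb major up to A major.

F#7 C#6 C#maj7 C#m

Bb major up to A major is a major seventh; each chord root moves by that interval while the quality stays the same.
G7: root G up a major seventh → F#, giving F#7.
D6: root D up a major seventh → C#, giving C#6.
Dmaj7: root D up a major seventh → C#, giving C#maj7.
Dm: root D up a major seventh → C#, giving C#m.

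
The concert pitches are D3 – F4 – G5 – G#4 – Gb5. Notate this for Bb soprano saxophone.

E3 G4 A5 A#4 Ab5

The Bb soprano saxophone sounds a major second below written, so the written part must be a major second above concert — transpose each note up.
D3 becomes E3
F4 becomes G4
G5 becomes A5
G#4 becomes A#4
Gb5 becomes Ab5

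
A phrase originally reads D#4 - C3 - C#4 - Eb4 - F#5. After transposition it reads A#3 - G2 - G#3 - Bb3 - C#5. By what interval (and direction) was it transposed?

Take the first pair: D#4 → A#3. D to A spans 4 letter names, so the interval is some kind of fourth.
A#3 to D#4 is 5 semitones, which makes it a perfect fourth; the second version is lower, so the direction is down.
Checking another pair — F#5 → C#5 — gives the same interval.

down a perfect fourth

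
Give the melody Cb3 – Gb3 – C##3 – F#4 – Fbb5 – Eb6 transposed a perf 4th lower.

Gb2 Db3 G##2 C#4 Cbb5 Bb5

Cb3: a fourth down reaches G, and 5 semitones makes it Gb2.
Gb3: a fourth down reaches D, and 5 semitones makes it Db3.
C##3 down a perfect fourth is G##2.
F#4: a fourth down reaches C, and 5 semitones makes it C#4.
Fbb5 down a perfect fourth is Cbb5.
Eb6: a fourth down reaches B, and 5 semitones makes it Bb5.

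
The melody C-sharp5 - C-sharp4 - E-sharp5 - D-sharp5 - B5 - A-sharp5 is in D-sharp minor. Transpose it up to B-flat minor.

Ab5 Ab4 C6 Bb5 Gb6 F6

From D-sharp up to B-flat is a diminished sixth; apply that to each pitch.
C#5 gives Ab5
C#4 gives Ab4
E#5 gives C6
D#5 gives Bb5
B5 gives Gb6
A#5 gives F6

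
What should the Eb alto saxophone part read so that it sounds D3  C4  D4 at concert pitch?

B3 A4 B4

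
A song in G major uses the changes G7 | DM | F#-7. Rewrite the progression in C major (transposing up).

C7 GM B-7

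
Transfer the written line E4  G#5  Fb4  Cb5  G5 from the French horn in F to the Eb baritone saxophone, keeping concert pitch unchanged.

First find concert pitch: the French horn in F sounds a perfect fifth below written, so E4 G#5 Fb4 Cb5 G5 sounds A3 C#5 Bbb3 Fb4 C5.
Then write for Eb baritone saxophone: it sounds a major thirteenth below written, so the part must be a major thirteenth above concert.
A3 → F#5
C#5 → A#6
Bbb3 → Gb5
Fb4 → Db6
C5 → A6

F#5 A#6 Gb5 Db6 A6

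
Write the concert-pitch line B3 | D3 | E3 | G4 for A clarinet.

D4 F3 G3 Bb4

Written C4 sounds as A3 on the A clarinet, so concert pitches are written a minor third up.
B3 → D4
D3 → F3
E3 → G3
G4 → Bb4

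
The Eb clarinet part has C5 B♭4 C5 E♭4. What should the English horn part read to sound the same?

First find concert pitch: the Eb clarinet sounds a minor third above written, so C5 B♭4 C5 E♭4 sounds Eb5 Db5 Eb5 Gb4.
Then write for English horn: it sounds a perfect fifth below written, so the part must be a perfect fifth above concert.
Eb5 → Bb5
Db5 → Ab5
Eb5 → Bb5
Gb4 → Db5

Bb5 Ab5 Bb5 Db5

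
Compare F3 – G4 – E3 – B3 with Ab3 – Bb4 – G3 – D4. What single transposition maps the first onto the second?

Take the first pair: F3 → Ab3. F to A spans 3 letter names, so the interval is some kind of third.
F3 to Ab3 is 3 semitones, which makes it a minor third; the second version is higher, so the direction is up.
Checking another pair — B3 → D4 — gives the same interval.

up a minor third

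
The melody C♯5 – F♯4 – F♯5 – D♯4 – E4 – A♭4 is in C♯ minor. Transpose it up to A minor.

A5 D5 D6 B4 C5 Fb5

From C♯ up to A is a minor sixth; apply that to each pitch.
C#5 to A5
F#4 to D5
F#5 to D6
D#4 to B4
E4 to C5
Ab4 to Fb5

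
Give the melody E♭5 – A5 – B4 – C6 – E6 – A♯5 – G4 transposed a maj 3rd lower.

Cb5 F5 G4 Ab5 C6 F#5 Eb4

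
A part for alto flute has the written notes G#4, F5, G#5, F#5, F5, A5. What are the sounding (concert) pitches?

Written C4 on the alto flute sounds as G3, a perfect fourth lower; apply that shift to every note.
G#4 → D#4
F5 → C5
G#5 → D#5
F#5 → C#5
F5 → C5
A5 → E5

D#4 C5 D#5 C#5 C5 E5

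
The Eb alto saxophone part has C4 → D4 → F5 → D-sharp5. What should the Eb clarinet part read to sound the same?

C3 D3 F4 D#4

First find concert pitch: the Eb alto saxophone sounds a major sixth below written, so C4 D4 F5 D-sharp5 sounds Eb3 F3 Ab4 F#4.
Then write for Eb clarinet: it sounds a minor third above written, so the part must be a minor third below concert.
Eb3 → C3
F3 → D3
Ab4 → F4
F#4 → D#4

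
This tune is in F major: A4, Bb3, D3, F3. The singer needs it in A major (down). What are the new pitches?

C#4 D3 F#2 A2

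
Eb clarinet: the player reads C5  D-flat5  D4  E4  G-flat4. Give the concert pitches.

The Eb clarinet sounds a minor third above written, so transpose each written note up a minor third.
C5 to Eb5
Db5 to Fb5
D4 to F4
E4 to G4
Gb4 to Bbb4

Eb5 Fb5 F4 G4 Bbb4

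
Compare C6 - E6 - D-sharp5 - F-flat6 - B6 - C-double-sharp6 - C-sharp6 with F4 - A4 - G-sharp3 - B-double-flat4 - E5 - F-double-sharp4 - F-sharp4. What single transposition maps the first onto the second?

Take the first pair: C6 → F4. C to F spans 12 letter names, so the interval is some kind of twelfth.
F4 to C6 is 19 semitones, which makes it a perfect twelfth; the second version is lower, so the direction is down.
Checking another pair — C#6 → F#4 — gives the same interval.

down a perfect twelfth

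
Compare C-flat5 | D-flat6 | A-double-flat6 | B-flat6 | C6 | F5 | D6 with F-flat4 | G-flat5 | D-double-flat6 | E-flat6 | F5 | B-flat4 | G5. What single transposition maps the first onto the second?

down a perfect fifth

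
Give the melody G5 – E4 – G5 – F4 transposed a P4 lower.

D5 B3 D5 C4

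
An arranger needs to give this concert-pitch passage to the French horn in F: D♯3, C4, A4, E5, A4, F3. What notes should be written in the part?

A#3 G4 E5 B5 E5 C4

The French horn in F sounds a perfect fifth below written, so the written part must be a perfect fifth above concert — transpose each note up.
D#3 → A#3
C4 → G4
A4 → E5
E5 → B5
A4 → E5
F3 → C4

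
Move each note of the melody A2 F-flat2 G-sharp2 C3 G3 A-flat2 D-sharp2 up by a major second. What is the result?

B2 Gb2 A#2 D3 A3 Bb2 E#2

A major second up from A2 gives B2.
Fb2 up a major second is Gb2.
A major second up from G#2 gives A#2.
C3: a second up reaches D, and 2 semitones makes it D3.
G3: a second up reaches A, and 2 semitones makes it A3.
Ab2 up a major second is Bb2.
A major second up from D#2 gives E#2.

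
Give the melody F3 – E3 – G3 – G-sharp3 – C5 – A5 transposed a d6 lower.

F3 gives A#2
E3 gives G##2
G3 gives B#2
G#3 gives B##2
C5 gives E#4
A5 gives C##5

A#2 G##2 B#2 B##2 E#4 C##5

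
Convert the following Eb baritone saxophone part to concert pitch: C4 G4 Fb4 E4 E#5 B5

Written C4 on the Eb baritone saxophone sounds as Eb2, a major thirteenth lower; apply that shift to every note.
C4 → Eb2
G4 → Bb2
Fb4 → Abb2
E4 → G2
E#5 → G#3
B5 → D4

Eb2 Bb2 Abb2 G2 G#3 D4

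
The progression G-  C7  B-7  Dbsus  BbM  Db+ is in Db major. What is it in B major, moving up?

E#- A#7 G##-7 Bsus G#M B+

Db major up to B major is an augmented sixth; each chord root moves by that interval while the quality stays the same.
G-: root G up an augmented sixth → E#, giving E#-.
C7: root C up an augmented sixth → A#, giving A#7.
B-7: root B up an augmented sixth → G##, giving G##-7.
Dbsus: root Db up an augmented sixth → B, giving Bsus.
BbM: root Bb up an augmented sixth → G#, giving G#M.
Db+: root Db up an augmented sixth → B, giving B+.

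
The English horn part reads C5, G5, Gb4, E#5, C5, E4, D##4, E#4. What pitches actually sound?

F4 C5 Cb4 A#4 F4 A3 G##3 A#3

Written C4 on the English horn sounds as F3, a perfect fifth lower; apply that shift to every note.
C5 → F4
G5 → C5
Gb4 → Cb4
E#5 → A#4
C5 → F4
E4 → A3
D##4 → G##3
E#4 → A#3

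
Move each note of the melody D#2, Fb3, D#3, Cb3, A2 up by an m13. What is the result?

B3 Dbb5 B4 Abb4 F4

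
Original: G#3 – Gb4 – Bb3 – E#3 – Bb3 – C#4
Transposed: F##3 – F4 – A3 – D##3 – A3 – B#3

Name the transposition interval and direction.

From G#3 to F##3 is 2 letter names — a second of some quality.
F##3 to G#3 is 1 semitone, which makes it a minor second; the second version is lower, so the direction is down.
Checking another pair — C#4 → B#3 — gives the same interval.

down a minor second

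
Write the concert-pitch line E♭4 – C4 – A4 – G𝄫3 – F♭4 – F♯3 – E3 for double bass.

Written C4 sounds as C3 on the double bass, so concert pitches are written a perfect octave up.
Eb4 → Eb5
C4 → C5
A4 → A5
Gbb3 → Gbb4
Fb4 → Fb5
F#3 → F#4
E3 → E4

Eb5 C5 A5 Gbb4 Fb5 F#4 E4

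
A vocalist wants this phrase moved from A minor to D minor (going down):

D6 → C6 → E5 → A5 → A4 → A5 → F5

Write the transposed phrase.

G5 F5 A4 D5 D4 D5 Bb4

A minor to D minor down is a perfect fifth, so every note moves down by that interval.
D6 to G5
C6 to F5
E5 to A4
A5 to D5
A4 to D4
A5 to D5
F5 to Bb4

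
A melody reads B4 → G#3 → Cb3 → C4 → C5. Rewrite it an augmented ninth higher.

C##6 A##4 D4 D#5 D#6

B4 to C##6
G#3 to A##4
Cb3 to D4
C4 to D#5
C5 to D#6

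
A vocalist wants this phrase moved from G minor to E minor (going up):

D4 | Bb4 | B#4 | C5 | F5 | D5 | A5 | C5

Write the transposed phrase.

From G up to E is a major sixth; apply that to each pitch.
D4 → B4
Bb4 → G5
B#4 → G##5
C5 → A5
F5 → D6
D5 → B5
A5 → F#6
C5 → A5

B4 G5 G##5 A5 D6 B5 F#6 A5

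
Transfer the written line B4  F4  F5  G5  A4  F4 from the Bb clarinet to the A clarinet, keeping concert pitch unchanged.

C5 Gb4 Gb5 Ab5 Bb4 Gb4

First find concert pitch: the Bb clarinet sounds a major second below written, so B4 F4 F5 G5 A4 F4 sounds A4 Eb4 Eb5 F5 G4 Eb4.
Then write for A clarinet: it sounds a minor third below written, so the part must be a minor third above concert.
A4 → C5
Eb4 → Gb4
Eb5 → Gb5
F5 → Ab5
G4 → Bb4
Eb4 → Gb4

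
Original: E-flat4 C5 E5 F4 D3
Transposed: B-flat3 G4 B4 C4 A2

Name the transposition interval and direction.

Take the first pair: Eb4 → Bb3. E to B spans 4 letter names, so the interval is some kind of fourth.
Bb3 to Eb4 is 5 semitones, which makes it a perfect fourth; the second version is lower, so the direction is down.
Checking another pair — D3 → A2 — gives the same interval.

down a perfect fourth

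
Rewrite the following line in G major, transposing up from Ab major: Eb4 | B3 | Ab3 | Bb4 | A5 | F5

D5 A#4 G4 A5 G#6 E6

From Ab up to G is a major seventh; apply that to each pitch.
Eb4 to D5
B3 to A#4
Ab3 to G4
Bb4 to A5
A5 to G#6
F5 to E6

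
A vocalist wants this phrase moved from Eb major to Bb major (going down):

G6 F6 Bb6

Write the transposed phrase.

D6 C6 F6

Eb major to Bb major down is a perfect fourth, so every note moves down by that interval.
G6 to D6
F6 to C6
Bb6 to F6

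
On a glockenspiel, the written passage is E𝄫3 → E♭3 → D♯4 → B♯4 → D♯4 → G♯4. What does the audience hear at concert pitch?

Written C4 on the glockenspiel sounds as C6, a perfect fifteenth higher; apply that shift to every note.
Ebb3 to Ebb5
Eb3 to Eb5
D#4 to D#6
B#4 to B#6
D#4 to D#6
G#4 to G#6

Ebb5 Eb5 D#6 B#6 D#6 G#6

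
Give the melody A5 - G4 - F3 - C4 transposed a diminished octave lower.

A diminished octave down from A5 gives A#4.
G4 down a diminished octave is G#3.
F3 down a diminished octave is F#2.
A diminished octave down from C4 gives C#3.

A#4 G#3 F#2 C#3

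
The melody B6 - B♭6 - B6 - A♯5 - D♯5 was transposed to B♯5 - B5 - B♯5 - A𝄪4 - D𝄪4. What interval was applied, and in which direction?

down a diminished octave

From B6 to B#5 is 8 letter names — an octave of some quality.
B#5 to B6 is 11 semitones, which makes it a diminished octave; the second version is lower, so the direction is down.
Checking another pair — D#5 → D##4 — gives the same interval.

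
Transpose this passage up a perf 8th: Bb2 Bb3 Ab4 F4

Bb3 Bb4 Ab5 F5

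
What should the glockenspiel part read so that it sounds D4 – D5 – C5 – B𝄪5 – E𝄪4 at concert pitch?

D2 D3 C3 B##3 E##2

The glockenspiel sounds a perfect fifteenth above written, so the written part must be a perfect fifteenth below concert — transpose each note down.
D4 to D2
D5 to D3
C5 to C3
B##5 to B##3
E##4 to E##2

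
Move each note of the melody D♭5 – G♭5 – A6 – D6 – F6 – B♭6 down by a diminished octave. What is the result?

Db5: an octave down reaches D, and 11 semitones makes it D4.
A diminished octave down from Gb5 gives G4.
A6 down a diminished octave is A#5.
A diminished octave down from D6 gives D#5.
F6 down a diminished octave is F#5.
A diminished octave down from Bb6 gives B5.

D4 G4 A#5 D#5 F#5 B5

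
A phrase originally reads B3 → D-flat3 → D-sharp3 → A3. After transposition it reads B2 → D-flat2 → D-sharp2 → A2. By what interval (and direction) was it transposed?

From B3 to B2 is 8 letter names — an octave of some quality.
B2 to B3 is 12 semitones, which makes it a perfect octave; the second version is lower, so the direction is down.
Checking another pair — A3 → A2 — gives the same interval.

down a perfect octave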